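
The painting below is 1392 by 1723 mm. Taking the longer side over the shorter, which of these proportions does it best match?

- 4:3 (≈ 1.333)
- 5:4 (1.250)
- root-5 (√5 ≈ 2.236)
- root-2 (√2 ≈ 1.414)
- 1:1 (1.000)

5:4

1723/1392 ≈ 1.238. Nearest candidates are 5:4 (1.250, off by 0.012) and 4:3 (1.333, off by 0.095).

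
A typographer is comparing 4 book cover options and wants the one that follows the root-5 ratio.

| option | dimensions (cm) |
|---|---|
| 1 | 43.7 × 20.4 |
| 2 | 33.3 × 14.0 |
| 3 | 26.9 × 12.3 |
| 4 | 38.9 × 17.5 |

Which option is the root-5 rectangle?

Ratios (long/short): 1 ≈ 2.142; 2 ≈ 2.379; 3 ≈ 2.187; 4 ≈ 2.223.
root-5 ≈ 2.236; option 4 is nearest (Δ 0.013).

4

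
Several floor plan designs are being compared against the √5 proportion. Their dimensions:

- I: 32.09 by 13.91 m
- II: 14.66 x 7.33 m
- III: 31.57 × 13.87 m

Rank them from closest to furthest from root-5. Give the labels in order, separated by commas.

III, I, II

Ratios: I = 32.09 / 13.91 ≈ 2.307; II = 14.66 / 7.33 ≈ 2.000; III = 31.57 / 13.87 ≈ 2.276.
|Δ from 2.236|: I 0.071; II 0.236; III 0.040.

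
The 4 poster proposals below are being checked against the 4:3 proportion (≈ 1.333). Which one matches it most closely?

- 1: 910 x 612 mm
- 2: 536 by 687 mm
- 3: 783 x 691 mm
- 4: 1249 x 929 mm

4

Ratios (long/short): 1 ≈ 1.487; 2 ≈ 1.282; 3 ≈ 1.133; 4 ≈ 1.344.
4:3 ≈ 1.333; option 4 is nearest (Δ 0.011).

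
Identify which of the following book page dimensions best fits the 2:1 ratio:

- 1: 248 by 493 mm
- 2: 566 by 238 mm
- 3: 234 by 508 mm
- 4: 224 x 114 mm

Target 2:1 ≈ 2.000.
1: 1.988 (Δ0.012)  2: 2.378 (Δ0.378)  3: 2.171 (Δ0.171)  4: 1.965 (Δ0.035)

1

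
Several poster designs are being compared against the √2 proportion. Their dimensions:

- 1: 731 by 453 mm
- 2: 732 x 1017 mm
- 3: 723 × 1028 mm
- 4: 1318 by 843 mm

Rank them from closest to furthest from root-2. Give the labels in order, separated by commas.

3, 2, 4, 1

1: 731/453 ≈ 1.614 → |1.614 − 1.414| = 0.200
2: 1017/732 ≈ 1.389 → |1.389 − 1.414| = 0.025
3: 1028/723 ≈ 1.422 → |1.422 − 1.414| = 0.008
4: 1318/843 ≈ 1.563 → |1.563 − 1.414| = 0.149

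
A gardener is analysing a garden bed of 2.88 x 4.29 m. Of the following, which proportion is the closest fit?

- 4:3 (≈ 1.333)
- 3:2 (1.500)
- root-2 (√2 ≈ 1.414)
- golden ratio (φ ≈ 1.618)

3:2

Ratio = 4.29 / 2.88 ≈ 1.490.
Distances: 4:3 1.333 (Δ 0.157); 3:2 1.500 (Δ 0.010); root-2 1.414 (Δ 0.076); golden ratio 1.618 (Δ 0.128).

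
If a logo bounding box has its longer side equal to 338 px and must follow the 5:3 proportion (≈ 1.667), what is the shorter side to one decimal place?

5:3 ≈ 1.66667.
Shorter side = 338 ÷ 1.66667 ≈ 202.800 → 202.8 px.

202.8 px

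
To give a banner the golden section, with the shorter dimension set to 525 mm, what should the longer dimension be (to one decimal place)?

golden ratio ≈ 1.61803.
Longer side = 525 × 1.61803 ≈ 849.466 → 849.5 mm.

849.5 mm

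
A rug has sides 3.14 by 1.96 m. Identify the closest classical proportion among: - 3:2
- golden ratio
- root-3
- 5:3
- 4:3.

golden ratio

3.14/1.96 ≈ 1.602. Nearest candidates are golden ratio (1.618, off by 0.016) and 5:3 (1.667, off by 0.065).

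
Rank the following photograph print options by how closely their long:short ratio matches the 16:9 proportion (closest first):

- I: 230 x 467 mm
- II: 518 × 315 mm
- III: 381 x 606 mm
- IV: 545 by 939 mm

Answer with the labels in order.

IV, II, III, I

I: 467/230 ≈ 2.030 → |2.030 − 1.778| = 0.252
II: 518/315 ≈ 1.644 → |1.644 − 1.778| = 0.134
III: 606/381 ≈ 1.591 → |1.591 − 1.778| = 0.187
IV: 939/545 ≈ 1.723 → |1.723 − 1.778| = 0.055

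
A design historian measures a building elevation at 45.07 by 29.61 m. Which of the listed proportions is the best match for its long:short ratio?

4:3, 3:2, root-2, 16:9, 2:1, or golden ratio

3:2

45.07/29.61 ≈ 1.522. Nearest candidates are 3:2 (1.500, off by 0.022) and golden ratio (1.618, off by 0.096).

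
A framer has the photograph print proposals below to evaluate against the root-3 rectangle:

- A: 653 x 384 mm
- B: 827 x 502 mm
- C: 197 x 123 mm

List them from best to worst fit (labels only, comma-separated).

A, B, C

Ratios: A = 653 / 384 ≈ 1.701; B = 827 / 502 ≈ 1.647; C = 197 / 123 ≈ 1.602.
|Δ from 1.732|: A 0.031; B 0.085; C 0.130.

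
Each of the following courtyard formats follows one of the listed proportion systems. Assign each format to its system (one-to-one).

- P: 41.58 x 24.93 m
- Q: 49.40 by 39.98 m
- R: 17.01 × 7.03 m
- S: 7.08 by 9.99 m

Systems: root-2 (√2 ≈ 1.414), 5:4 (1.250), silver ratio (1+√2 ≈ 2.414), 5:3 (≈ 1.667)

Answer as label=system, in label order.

Ratios: P ≈ 1.668; Q ≈ 1.236; R ≈ 2.420; S ≈ 1.411.
Targets: root-2 ≈ 1.414; 5:4 ≈ 1.250; silver ratio ≈ 2.414; 5:3 ≈ 1.667.

P=5:3, Q=5:4, R=silver ratio, S=root-2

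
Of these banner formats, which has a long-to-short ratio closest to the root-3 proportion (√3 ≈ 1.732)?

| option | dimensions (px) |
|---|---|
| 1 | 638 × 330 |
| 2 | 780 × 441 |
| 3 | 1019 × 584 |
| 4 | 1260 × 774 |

Ratios (long/short): 1 ≈ 1.933; 2 ≈ 1.769; 3 ≈ 1.745; 4 ≈ 1.628.
root-3 ≈ 1.732; option 3 is nearest (Δ 0.013).

3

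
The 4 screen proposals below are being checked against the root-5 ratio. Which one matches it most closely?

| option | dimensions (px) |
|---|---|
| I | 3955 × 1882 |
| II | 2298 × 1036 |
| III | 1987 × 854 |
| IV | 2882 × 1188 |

II

Target root-5 ≈ 2.236.
I: 2.101 (Δ0.135)  II: 2.218 (Δ0.018)  III: 2.327 (Δ0.091)  IV: 2.426 (Δ0.190)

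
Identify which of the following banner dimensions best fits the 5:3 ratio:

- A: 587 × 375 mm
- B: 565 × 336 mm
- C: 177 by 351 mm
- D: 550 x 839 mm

B

Ratios (long/short): A ≈ 1.565; B ≈ 1.682; C ≈ 1.983; D ≈ 1.525.
5:3 ≈ 1.667; option B is nearest (Δ 0.015).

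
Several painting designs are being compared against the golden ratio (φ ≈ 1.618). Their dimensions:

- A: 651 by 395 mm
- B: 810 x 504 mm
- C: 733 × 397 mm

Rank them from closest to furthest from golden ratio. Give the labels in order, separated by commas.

Ratios: A = 651 / 395 ≈ 1.648; B = 810 / 504 ≈ 1.607; C = 733 / 397 ≈ 1.846.
|Δ from 1.618|: A 0.030; B 0.011; C 0.228.

B, A, C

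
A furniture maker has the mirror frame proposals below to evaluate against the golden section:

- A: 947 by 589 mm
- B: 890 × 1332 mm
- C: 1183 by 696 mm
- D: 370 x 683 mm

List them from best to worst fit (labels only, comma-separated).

Ratios: A = 947 / 589 ≈ 1.608; B = 1332 / 890 ≈ 1.497; C = 1183 / 696 ≈ 1.700; D = 683 / 370 ≈ 1.846.
|Δ from 1.618|: A 0.010; B 0.121; C 0.082; D 0.228.

A, C, B, D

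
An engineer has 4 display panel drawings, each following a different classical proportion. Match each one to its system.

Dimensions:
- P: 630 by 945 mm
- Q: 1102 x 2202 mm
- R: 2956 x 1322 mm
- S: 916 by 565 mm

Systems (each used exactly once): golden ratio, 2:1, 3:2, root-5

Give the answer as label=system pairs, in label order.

P = 945/630 ≈ 1.500 → 3:2 (1.500)
Q = 2202/1102 ≈ 1.998 → 2:1 (2.000)
R = 2956/1322 ≈ 2.236 → root-5 (2.236)
S = 916/565 ≈ 1.621 → golden ratio (1.618)

P=3:2, Q=2:1, R=root-5, S=golden ratio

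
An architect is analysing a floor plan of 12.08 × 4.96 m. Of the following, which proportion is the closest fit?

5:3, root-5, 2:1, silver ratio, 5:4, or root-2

Ratio = 12.08 / 4.96 ≈ 2.435.
Distances: 5:3 1.667 (Δ 0.768); root-5 2.236 (Δ 0.199); 2:1 2.000 (Δ 0.435); silver ratio 2.414 (Δ 0.021); 5:4 1.250 (Δ 1.185); root-2 1.414 (Δ 1.021).

silver ratio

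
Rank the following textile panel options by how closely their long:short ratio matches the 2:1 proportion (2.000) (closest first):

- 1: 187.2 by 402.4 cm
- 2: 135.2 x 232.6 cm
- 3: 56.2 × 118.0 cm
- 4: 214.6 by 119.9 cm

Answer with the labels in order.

1: 402.4/187.2 ≈ 2.150 → |2.150 − 2.000| = 0.150
2: 232.6/135.2 ≈ 1.720 → |1.720 − 2.000| = 0.280
3: 118.0/56.2 ≈ 2.100 → |2.100 − 2.000| = 0.100
4: 214.6/119.9 ≈ 1.790 → |1.790 − 2.000| = 0.210

3, 1, 4, 2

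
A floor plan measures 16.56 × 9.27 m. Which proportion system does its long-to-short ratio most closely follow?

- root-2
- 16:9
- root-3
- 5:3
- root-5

16.56/9.27 ≈ 1.786. Nearest candidates are 16:9 (1.778, off by 0.008) and root-3 (1.732, off by 0.054).

16:9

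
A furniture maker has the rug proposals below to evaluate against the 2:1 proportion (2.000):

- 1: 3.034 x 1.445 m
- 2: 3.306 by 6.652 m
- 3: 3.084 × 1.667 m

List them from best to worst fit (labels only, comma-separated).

1: 3.034/1.445 ≈ 2.100 → |2.100 − 2.000| = 0.100
2: 6.652/3.306 ≈ 2.012 → |2.012 − 2.000| = 0.012
3: 3.084/1.667 ≈ 1.850 → |1.850 − 2.000| = 0.150

2, 1, 3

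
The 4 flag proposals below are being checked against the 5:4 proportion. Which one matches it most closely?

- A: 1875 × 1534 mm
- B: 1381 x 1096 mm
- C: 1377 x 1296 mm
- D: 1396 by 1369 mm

B

Target 5:4 ≈ 1.250.
A: 1.222 (Δ0.028)  B: 1.260 (Δ0.010)  C: 1.062 (Δ0.188)  D: 1.020 (Δ0.230)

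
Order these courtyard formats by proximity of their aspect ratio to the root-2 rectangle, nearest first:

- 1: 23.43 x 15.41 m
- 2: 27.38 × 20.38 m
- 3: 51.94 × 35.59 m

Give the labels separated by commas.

1: 23.43/15.41 ≈ 1.520 → |1.520 − 1.414| = 0.106
2: 27.38/20.38 ≈ 1.343 → |1.343 − 1.414| = 0.071
3: 51.94/35.59 ≈ 1.459 → |1.459 − 1.414| = 0.045

3, 2, 1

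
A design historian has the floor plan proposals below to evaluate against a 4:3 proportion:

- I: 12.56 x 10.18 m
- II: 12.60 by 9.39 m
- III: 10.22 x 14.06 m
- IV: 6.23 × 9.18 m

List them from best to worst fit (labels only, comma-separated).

Ratios: I = 12.56 / 10.18 ≈ 1.234; II = 12.60 / 9.39 ≈ 1.342; III = 14.06 / 10.22 ≈ 1.376; IV = 9.18 / 6.23 ≈ 1.474.
|Δ from 1.333|: I 0.099; II 0.009; III 0.043; IV 0.141.

II, III, I, IV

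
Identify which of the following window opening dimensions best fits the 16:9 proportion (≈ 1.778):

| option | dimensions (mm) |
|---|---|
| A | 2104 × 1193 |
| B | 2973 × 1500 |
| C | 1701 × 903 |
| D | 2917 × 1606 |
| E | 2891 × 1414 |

Target 16:9 ≈ 1.778.
A: 1.764 (Δ0.014)  B: 1.982 (Δ0.204)  C: 1.884 (Δ0.106)  D: 1.816 (Δ0.038)  E: 2.045 (Δ0.267)

A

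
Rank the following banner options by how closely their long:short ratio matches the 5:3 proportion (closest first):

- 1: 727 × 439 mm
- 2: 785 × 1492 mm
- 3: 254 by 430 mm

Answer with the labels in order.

1, 3, 2

Ratios: 1 = 727 / 439 ≈ 1.656; 2 = 1492 / 785 ≈ 1.901; 3 = 430 / 254 ≈ 1.693.
|Δ from 1.667|: 1 0.011; 2 0.234; 3 0.026.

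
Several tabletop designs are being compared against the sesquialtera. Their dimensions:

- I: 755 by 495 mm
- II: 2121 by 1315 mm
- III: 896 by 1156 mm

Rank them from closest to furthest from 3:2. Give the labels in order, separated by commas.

Ratios: I = 755 / 495 ≈ 1.525; II = 2121 / 1315 ≈ 1.613; III = 1156 / 896 ≈ 1.290.
|Δ from 1.500|: I 0.025; II 0.113; III 0.210.

I, II, III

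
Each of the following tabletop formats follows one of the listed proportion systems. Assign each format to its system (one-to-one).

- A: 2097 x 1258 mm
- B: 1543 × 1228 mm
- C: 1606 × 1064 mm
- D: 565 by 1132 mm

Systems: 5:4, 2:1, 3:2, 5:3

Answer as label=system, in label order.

A=5:3, B=5:4, C=3:2, D=2:1

A = 2097/1258 ≈ 1.667 → 5:3 (1.667)
B = 1543/1228 ≈ 1.257 → 5:4 (1.250)
C = 1606/1064 ≈ 1.509 → 3:2 (1.500)
D = 1132/565 ≈ 2.004 → 2:1 (2.000)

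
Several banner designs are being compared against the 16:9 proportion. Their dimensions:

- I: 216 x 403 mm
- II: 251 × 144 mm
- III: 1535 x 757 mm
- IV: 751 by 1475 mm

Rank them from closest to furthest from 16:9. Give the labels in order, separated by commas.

Ratios: I = 403 / 216 ≈ 1.866; II = 251 / 144 ≈ 1.743; III = 1535 / 757 ≈ 2.028; IV = 1475 / 751 ≈ 1.964.
|Δ from 1.778|: I 0.088; II 0.035; III 0.250; IV 0.186.

II, I, IV, III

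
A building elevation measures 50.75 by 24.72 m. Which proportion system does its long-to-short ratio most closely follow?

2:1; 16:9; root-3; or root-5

50.75/24.72 ≈ 2.053. Nearest candidates are 2:1 (2.000, off by 0.053) and root-5 (2.236, off by 0.183).

2:1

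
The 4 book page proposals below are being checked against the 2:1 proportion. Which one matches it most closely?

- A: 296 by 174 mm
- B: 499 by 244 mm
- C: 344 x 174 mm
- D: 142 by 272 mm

Ratios (long/short): A ≈ 1.701; B ≈ 2.045; C ≈ 1.977; D ≈ 1.915.
2:1 ≈ 2.000; option C is nearest (Δ 0.023).

C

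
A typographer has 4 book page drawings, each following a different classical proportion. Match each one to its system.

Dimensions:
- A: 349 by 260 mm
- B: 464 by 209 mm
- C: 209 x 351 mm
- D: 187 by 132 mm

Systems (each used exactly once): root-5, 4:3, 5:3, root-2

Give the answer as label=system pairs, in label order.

Ratios: A ≈ 1.342; B ≈ 2.220; C ≈ 1.679; D ≈ 1.417.
Targets: root-5 ≈ 2.236; 4:3 ≈ 1.333; 5:3 ≈ 1.667; root-2 ≈ 1.414.

A=4:3, B=root-5, C=5:3, D=root-2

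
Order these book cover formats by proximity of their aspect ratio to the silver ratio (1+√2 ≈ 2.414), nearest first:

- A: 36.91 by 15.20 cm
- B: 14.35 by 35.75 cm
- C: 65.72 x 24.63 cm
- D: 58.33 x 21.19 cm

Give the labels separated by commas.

A, B, C, D

Ratios: A = 36.91 / 15.20 ≈ 2.428; B = 35.75 / 14.35 ≈ 2.491; C = 65.72 / 24.63 ≈ 2.668; D = 58.33 / 21.19 ≈ 2.753.
|Δ from 2.414|: A 0.014; B 0.077; C 0.254; D 0.339.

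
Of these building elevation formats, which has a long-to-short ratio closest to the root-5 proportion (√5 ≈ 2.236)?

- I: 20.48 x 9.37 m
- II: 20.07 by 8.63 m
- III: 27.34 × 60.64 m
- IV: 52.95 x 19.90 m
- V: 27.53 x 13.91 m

Target root-5 ≈ 2.236.
I: 2.186 (Δ0.050)  II: 2.326 (Δ0.090)  III: 2.218 (Δ0.018)  IV: 2.661 (Δ0.425)  V: 1.979 (Δ0.257)

III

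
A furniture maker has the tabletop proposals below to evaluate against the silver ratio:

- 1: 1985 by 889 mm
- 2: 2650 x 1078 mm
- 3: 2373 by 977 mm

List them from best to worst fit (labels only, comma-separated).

3, 2, 1

Ratios: 1 = 1985 / 889 ≈ 2.233; 2 = 2650 / 1078 ≈ 2.458; 3 = 2373 / 977 ≈ 2.429.
|Δ from 2.414|: 1 0.181; 2 0.044; 3 0.015.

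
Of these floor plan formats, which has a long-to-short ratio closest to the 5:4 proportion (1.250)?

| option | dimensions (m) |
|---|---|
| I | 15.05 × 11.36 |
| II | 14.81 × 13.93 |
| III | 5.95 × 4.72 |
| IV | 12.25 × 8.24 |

Ratios (long/short): I ≈ 1.325; II ≈ 1.063; III ≈ 1.261; IV ≈ 1.487.
5:4 ≈ 1.250; option III is nearest (Δ 0.011).

III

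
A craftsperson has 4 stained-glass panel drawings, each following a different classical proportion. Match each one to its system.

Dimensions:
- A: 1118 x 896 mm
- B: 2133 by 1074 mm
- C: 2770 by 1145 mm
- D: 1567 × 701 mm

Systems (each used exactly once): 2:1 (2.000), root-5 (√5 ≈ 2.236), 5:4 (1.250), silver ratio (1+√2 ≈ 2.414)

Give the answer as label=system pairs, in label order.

A=5:4, B=2:1, C=silver ratio, D=root-5

Ratios: A ≈ 1.248; B ≈ 1.986; C ≈ 2.419; D ≈ 2.235.
Targets: 2:1 ≈ 2.000; root-5 ≈ 2.236; 5:4 ≈ 1.250; silver ratio ≈ 2.414.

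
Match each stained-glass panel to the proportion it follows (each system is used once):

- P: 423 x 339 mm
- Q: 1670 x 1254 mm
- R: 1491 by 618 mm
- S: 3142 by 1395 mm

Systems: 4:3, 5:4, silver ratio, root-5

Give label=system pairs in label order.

P=5:4, Q=4:3, R=silver ratio, S=root-5

P = 423/339 ≈ 1.248 → 5:4 (1.250)
Q = 1670/1254 ≈ 1.332 → 4:3 (1.333)
R = 1491/618 ≈ 2.413 → silver ratio (2.414)
S = 3142/1395 ≈ 2.252 → root-5 (2.236)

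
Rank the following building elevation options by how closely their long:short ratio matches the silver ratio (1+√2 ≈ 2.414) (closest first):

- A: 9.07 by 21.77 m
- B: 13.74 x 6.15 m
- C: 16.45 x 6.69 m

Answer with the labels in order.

Ratios: A = 21.77 / 9.07 ≈ 2.400; B = 13.74 / 6.15 ≈ 2.234; C = 16.45 / 6.69 ≈ 2.459.
|Δ from 2.414|: A 0.014; B 0.180; C 0.045.

A, C, B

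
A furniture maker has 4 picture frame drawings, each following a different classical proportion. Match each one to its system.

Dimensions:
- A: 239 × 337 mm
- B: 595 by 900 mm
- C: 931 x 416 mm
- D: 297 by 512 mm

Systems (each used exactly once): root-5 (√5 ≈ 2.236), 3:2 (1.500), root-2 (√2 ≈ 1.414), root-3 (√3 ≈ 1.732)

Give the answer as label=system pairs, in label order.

Ratios: A ≈ 1.410; B ≈ 1.513; C ≈ 2.238; D ≈ 1.724.
Targets: root-5 ≈ 2.236; 3:2 ≈ 1.500; root-2 ≈ 1.414; root-3 ≈ 1.732.

A=root-2, B=3:2, C=root-5, D=root-3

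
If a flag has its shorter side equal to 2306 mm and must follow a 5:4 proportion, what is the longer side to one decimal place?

5:4 = 1.25000.
Longer side = 2306 × 1.25000 ≈ 2882.500 → 2882.5 mm.

2882.5 mm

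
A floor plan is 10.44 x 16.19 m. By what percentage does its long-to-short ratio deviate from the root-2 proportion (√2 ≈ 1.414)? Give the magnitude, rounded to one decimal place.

Ratio = 16.19 / 10.44 ≈ 1.5508.
Ideal root-2 ≈ 1.4142. |1.5508 − 1.4142| / 1.4142 ≈ 9.66% → 9.7%.

9.7%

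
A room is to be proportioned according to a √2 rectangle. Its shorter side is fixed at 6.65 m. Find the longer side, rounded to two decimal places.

9.40 m

root-2 ≈ 1.41421.
Longer side = 6.65 × 1.41421 ≈ 9.4045 → 9.40 m.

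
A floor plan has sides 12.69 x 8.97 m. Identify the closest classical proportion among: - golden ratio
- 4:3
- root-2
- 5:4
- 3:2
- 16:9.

12.69/8.97 ≈ 1.415. Nearest candidates are root-2 (1.414, off by 0.001) and 4:3 (1.333, off by 0.082).

root-2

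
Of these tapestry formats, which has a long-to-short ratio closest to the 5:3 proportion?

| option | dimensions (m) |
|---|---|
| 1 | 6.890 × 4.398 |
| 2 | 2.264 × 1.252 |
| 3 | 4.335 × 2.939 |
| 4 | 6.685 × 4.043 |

4

Target 5:3 ≈ 1.667.
1: 1.567 (Δ0.100)  2: 1.808 (Δ0.141)  3: 1.475 (Δ0.192)  4: 1.653 (Δ0.014)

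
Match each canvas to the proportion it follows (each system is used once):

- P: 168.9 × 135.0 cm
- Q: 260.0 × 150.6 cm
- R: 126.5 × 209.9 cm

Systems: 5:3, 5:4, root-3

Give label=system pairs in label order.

P=5:4, Q=root-3, R=5:3

Ratios: P ≈ 1.251; Q ≈ 1.726; R ≈ 1.659.
Targets: 5:3 ≈ 1.667; 5:4 ≈ 1.250; root-3 ≈ 1.732.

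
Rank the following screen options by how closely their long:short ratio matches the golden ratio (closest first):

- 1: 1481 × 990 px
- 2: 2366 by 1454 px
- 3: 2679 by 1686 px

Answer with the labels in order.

2, 3, 1

Ratios: 1 = 1481 / 990 ≈ 1.496; 2 = 2366 / 1454 ≈ 1.627; 3 = 2679 / 1686 ≈ 1.589.
|Δ from 1.618|: 1 0.122; 2 0.009; 3 0.029.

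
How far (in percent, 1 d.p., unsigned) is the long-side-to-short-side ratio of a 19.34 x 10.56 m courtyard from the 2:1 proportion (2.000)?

8.4%

Ratio = 19.34 / 10.56 ≈ 1.8314.
Ideal 2:1 = 2.0000. |1.8314 − 2.0000| / 2.0000 ≈ 8.43% → 8.4%.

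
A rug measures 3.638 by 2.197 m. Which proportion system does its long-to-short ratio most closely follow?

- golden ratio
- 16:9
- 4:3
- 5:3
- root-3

Ratio = 3.638 / 2.197 ≈ 1.656.
Distances: golden ratio 1.618 (Δ 0.038); 16:9 1.778 (Δ 0.122); 4:3 1.333 (Δ 0.323); 5:3 1.667 (Δ 0.011); root-3 1.732 (Δ 0.076).

5:3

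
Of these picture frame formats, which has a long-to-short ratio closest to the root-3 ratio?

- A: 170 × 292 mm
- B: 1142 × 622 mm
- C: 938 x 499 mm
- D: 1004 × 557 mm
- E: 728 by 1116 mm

A

Target root-3 ≈ 1.732.
A: 1.718 (Δ0.014)  B: 1.836 (Δ0.104)  C: 1.880 (Δ0.148)  D: 1.803 (Δ0.071)  E: 1.533 (Δ0.199)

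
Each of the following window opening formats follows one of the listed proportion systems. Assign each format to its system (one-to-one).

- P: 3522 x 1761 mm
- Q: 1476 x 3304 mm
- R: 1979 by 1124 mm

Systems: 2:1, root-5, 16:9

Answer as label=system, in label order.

P=2:1, Q=root-5, R=16:9

Ratios: P ≈ 2.000; Q ≈ 2.238; R ≈ 1.761.
Targets: 2:1 ≈ 2.000; root-5 ≈ 2.236; 16:9 ≈ 1.778.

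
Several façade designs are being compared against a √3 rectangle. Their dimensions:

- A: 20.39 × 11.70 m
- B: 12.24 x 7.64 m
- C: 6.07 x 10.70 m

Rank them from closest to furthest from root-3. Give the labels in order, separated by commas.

A, C, B

A: 20.39/11.70 ≈ 1.743 → |1.743 − 1.732| = 0.011
B: 12.24/7.64 ≈ 1.602 → |1.602 − 1.732| = 0.130
C: 10.70/6.07 ≈ 1.763 → |1.763 − 1.732| = 0.031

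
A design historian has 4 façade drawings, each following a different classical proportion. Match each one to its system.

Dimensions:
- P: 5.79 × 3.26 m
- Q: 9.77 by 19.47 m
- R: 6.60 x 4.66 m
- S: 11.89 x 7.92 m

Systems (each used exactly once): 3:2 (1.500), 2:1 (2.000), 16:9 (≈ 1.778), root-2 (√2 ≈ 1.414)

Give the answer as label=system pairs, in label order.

P = 5.79/3.26 ≈ 1.776 → 16:9 (1.778)
Q = 19.47/9.77 ≈ 1.993 → 2:1 (2.000)
R = 6.60/4.66 ≈ 1.416 → root-2 (1.414)
S = 11.89/7.92 ≈ 1.501 → 3:2 (1.500)

P=16:9, Q=2:1, R=root-2, S=3:2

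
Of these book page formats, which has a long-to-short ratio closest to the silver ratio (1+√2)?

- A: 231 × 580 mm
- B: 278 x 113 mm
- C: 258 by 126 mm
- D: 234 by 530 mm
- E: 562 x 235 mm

Target silver ratio ≈ 2.414.
A: 2.511 (Δ0.097)  B: 2.460 (Δ0.046)  C: 2.048 (Δ0.366)  D: 2.265 (Δ0.149)  E: 2.391 (Δ0.023)

E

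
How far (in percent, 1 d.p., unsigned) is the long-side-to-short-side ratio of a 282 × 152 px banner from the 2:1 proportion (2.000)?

Ratio = 282 / 152 ≈ 1.8553.
Ideal 2:1 = 2.0000. |1.8553 − 2.0000| / 2.0000 ≈ 7.24% → 7.2%.

7.2%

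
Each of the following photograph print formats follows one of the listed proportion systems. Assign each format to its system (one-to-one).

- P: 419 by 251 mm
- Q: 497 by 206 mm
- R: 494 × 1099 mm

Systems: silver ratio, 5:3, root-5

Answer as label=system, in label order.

P=5:3, Q=silver ratio, R=root-5

Ratios: P ≈ 1.669; Q ≈ 2.413; R ≈ 2.225.
Targets: silver ratio ≈ 2.414; 5:3 ≈ 1.667; root-5 ≈ 2.236.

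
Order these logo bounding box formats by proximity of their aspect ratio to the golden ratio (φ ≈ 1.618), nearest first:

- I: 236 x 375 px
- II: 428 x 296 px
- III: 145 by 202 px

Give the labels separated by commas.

I, II, III

Ratios: I = 375 / 236 ≈ 1.589; II = 428 / 296 ≈ 1.446; III = 202 / 145 ≈ 1.393.
|Δ from 1.618|: I 0.029; II 0.172; III 0.225.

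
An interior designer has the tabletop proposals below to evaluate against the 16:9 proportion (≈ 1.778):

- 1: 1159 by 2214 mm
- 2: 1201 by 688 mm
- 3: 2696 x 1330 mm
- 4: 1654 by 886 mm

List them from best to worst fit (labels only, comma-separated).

2, 4, 1, 3

1: 2214/1159 ≈ 1.910 → |1.910 − 1.778| = 0.132
2: 1201/688 ≈ 1.746 → |1.746 − 1.778| = 0.032
3: 2696/1330 ≈ 2.027 → |2.027 − 1.778| = 0.249
4: 1654/886 ≈ 1.867 → |1.867 − 1.778| = 0.089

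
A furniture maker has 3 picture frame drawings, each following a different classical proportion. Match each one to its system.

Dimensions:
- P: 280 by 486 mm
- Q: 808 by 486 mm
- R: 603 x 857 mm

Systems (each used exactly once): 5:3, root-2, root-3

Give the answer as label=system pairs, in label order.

P=root-3, Q=5:3, R=root-2

P = 486/280 ≈ 1.736 → root-3 (1.732)
Q = 808/486 ≈ 1.663 → 5:3 (1.667)
R = 857/603 ≈ 1.421 → root-2 (1.414)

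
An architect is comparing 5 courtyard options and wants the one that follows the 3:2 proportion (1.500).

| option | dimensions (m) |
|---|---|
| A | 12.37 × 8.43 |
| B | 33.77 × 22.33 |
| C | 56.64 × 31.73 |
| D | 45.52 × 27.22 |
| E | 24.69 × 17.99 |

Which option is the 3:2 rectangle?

B

Ratios (long/short): A ≈ 1.467; B ≈ 1.512; C ≈ 1.785; D ≈ 1.672; E ≈ 1.372.
3:2 ≈ 1.500; option B is nearest (Δ 0.012).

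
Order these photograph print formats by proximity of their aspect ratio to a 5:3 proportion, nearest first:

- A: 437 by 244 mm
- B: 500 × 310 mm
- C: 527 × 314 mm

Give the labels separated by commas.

C, B, A

Ratios: A = 437 / 244 ≈ 1.791; B = 500 / 310 ≈ 1.613; C = 527 / 314 ≈ 1.678.
|Δ from 1.667|: A 0.124; B 0.054; C 0.011.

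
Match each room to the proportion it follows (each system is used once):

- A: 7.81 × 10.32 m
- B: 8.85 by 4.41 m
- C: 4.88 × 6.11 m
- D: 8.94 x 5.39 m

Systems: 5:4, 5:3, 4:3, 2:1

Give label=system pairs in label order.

A=4:3, B=2:1, C=5:4, D=5:3

A = 10.32/7.81 ≈ 1.321 → 4:3 (1.333)
B = 8.85/4.41 ≈ 2.007 → 2:1 (2.000)
C = 6.11/4.88 ≈ 1.252 → 5:4 (1.250)
D = 8.94/5.39 ≈ 1.659 → 5:3 (1.667)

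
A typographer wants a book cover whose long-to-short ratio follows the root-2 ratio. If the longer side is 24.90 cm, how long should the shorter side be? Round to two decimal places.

17.61 cm

root-2 ≈ 1.41421.
Shorter side = 24.90 ÷ 1.41421 ≈ 17.6070 → 17.61 cm.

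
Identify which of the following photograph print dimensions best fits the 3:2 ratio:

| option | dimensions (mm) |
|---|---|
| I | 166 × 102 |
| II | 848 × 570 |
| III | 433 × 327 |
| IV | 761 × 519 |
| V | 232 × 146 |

II

Ratios (long/short): I ≈ 1.627; II ≈ 1.488; III ≈ 1.324; IV ≈ 1.466; V ≈ 1.589.
3:2 ≈ 1.500; option II is nearest (Δ 0.012).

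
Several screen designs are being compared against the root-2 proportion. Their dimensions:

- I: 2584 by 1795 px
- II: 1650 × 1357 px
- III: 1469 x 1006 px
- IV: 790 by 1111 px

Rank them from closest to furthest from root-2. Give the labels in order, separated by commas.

IV, I, III, II

Ratios: I = 2584 / 1795 ≈ 1.440; II = 1650 / 1357 ≈ 1.216; III = 1469 / 1006 ≈ 1.460; IV = 1111 / 790 ≈ 1.406.
|Δ from 1.414|: I 0.026; II 0.198; III 0.046; IV 0.008.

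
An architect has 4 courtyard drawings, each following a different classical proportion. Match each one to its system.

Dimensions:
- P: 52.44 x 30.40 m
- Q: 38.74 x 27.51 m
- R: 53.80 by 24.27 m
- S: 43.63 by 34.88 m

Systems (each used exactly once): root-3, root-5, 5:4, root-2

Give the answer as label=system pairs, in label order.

Ratios: P ≈ 1.725; Q ≈ 1.408; R ≈ 2.217; S ≈ 1.251.
Targets: root-3 ≈ 1.732; root-5 ≈ 2.236; 5:4 ≈ 1.250; root-2 ≈ 1.414.

P=root-3, Q=root-2, R=root-5, S=5:4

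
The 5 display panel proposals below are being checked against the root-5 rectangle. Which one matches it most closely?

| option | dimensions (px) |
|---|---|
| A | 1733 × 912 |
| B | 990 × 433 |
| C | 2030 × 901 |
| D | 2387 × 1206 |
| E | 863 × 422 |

Ratios (long/short): A ≈ 1.900; B ≈ 2.286; C ≈ 2.253; D ≈ 1.979; E ≈ 2.045.
root-5 ≈ 2.236; option C is nearest (Δ 0.017).

C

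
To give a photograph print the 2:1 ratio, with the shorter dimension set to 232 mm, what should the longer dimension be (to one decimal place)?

464.0 mm

2:1 = 2.00000.
Longer side = 232 × 2.00000 ≈ 464.000 → 464.0 mm.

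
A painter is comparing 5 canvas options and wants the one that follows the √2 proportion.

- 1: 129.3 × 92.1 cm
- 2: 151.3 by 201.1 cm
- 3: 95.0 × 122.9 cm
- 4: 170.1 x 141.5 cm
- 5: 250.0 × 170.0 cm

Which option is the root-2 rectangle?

Target root-2 ≈ 1.414.
1: 1.404 (Δ0.010)  2: 1.329 (Δ0.085)  3: 1.294 (Δ0.120)  4: 1.202 (Δ0.212)  5: 1.471 (Δ0.057)

1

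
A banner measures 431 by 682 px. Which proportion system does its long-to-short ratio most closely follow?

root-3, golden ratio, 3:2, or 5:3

682/431 ≈ 1.582. Nearest candidates are golden ratio (1.618, off by 0.036) and 3:2 (1.500, off by 0.082).

golden ratio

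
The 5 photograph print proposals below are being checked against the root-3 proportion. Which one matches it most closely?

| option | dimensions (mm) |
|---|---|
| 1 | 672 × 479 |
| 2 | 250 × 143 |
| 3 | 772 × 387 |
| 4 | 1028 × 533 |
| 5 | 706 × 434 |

Ratios (long/short): 1 ≈ 1.403; 2 ≈ 1.748; 3 ≈ 1.995; 4 ≈ 1.929; 5 ≈ 1.627.
root-3 ≈ 1.732; option 2 is nearest (Δ 0.016).

2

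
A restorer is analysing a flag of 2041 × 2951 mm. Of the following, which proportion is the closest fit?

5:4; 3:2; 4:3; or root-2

Ratio = 2951 / 2041 ≈ 1.446.
Distances: 5:4 1.250 (Δ 0.196); 3:2 1.500 (Δ 0.054); 4:3 1.333 (Δ 0.113); root-2 1.414 (Δ 0.032).

root-2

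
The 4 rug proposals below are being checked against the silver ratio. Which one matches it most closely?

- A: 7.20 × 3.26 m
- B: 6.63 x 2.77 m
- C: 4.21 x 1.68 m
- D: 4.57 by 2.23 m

Ratios (long/short): A ≈ 2.209; B ≈ 2.394; C ≈ 2.506; D ≈ 2.049.
silver ratio ≈ 2.414; option B is nearest (Δ 0.020).

B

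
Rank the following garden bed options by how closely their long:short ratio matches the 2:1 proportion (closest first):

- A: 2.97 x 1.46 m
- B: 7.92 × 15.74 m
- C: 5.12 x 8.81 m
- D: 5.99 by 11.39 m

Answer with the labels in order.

B, A, D, C

Ratios: A = 2.97 / 1.46 ≈ 2.034; B = 15.74 / 7.92 ≈ 1.987; C = 8.81 / 5.12 ≈ 1.721; D = 11.39 / 5.99 ≈ 1.902.
|Δ from 2.000|: A 0.034; B 0.013; C 0.279; D 0.098.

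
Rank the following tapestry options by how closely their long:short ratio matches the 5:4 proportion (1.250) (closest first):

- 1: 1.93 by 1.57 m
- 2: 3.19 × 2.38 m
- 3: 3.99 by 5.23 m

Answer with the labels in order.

1, 3, 2

Ratios: 1 = 1.93 / 1.57 ≈ 1.229; 2 = 3.19 / 2.38 ≈ 1.340; 3 = 5.23 / 3.99 ≈ 1.311.
|Δ from 1.250|: 1 0.021; 2 0.090; 3 0.061.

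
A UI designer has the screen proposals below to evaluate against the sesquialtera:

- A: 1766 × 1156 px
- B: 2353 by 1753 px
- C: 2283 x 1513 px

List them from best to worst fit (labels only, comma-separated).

C, A, B

Ratios: A = 1766 / 1156 ≈ 1.528; B = 2353 / 1753 ≈ 1.342; C = 2283 / 1513 ≈ 1.509.
|Δ from 1.500|: A 0.028; B 0.158; C 0.009.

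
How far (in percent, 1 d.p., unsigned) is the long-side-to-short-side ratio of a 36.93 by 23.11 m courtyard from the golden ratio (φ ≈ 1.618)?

1.2%

Ratio = 36.93 / 23.11 ≈ 1.5980.
Ideal golden ratio ≈ 1.6180. |1.5980 − 1.6180| / 1.6180 ≈ 1.24% → 1.2%.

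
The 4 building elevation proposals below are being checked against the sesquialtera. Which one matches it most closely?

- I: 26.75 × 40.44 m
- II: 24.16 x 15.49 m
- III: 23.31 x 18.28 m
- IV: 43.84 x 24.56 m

I

Ratios (long/short): I ≈ 1.512; II ≈ 1.560; III ≈ 1.275; IV ≈ 1.785.
3:2 ≈ 1.500; option I is nearest (Δ 0.012).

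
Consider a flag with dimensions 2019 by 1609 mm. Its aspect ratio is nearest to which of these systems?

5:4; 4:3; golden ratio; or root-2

5:4

Ratio = 2019 / 1609 ≈ 1.255.
Distances: 5:4 1.250 (Δ 0.005); 4:3 1.333 (Δ 0.078); golden ratio 1.618 (Δ 0.363); root-2 1.414 (Δ 0.159).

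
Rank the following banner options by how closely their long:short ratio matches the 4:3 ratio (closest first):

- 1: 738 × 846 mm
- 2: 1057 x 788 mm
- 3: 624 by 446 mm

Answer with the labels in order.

2, 3, 1

1: 846/738 ≈ 1.146 → |1.146 − 1.333| = 0.187
2: 1057/788 ≈ 1.341 → |1.341 − 1.333| = 0.008
3: 624/446 ≈ 1.399 → |1.399 − 1.333| = 0.066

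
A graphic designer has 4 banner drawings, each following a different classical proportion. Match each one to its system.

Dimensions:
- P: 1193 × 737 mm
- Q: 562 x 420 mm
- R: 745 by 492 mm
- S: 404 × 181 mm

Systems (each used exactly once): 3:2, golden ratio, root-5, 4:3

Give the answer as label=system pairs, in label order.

P = 1193/737 ≈ 1.619 → golden ratio (1.618)
Q = 562/420 ≈ 1.338 → 4:3 (1.333)
R = 745/492 ≈ 1.514 → 3:2 (1.500)
S = 404/181 ≈ 2.232 → root-5 (2.236)

P=golden ratio, Q=4:3, R=3:2, S=root-5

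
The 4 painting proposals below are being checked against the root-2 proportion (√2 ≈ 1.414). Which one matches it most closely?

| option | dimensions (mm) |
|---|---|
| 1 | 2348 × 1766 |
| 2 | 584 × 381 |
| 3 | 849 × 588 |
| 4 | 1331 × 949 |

4

Target root-2 ≈ 1.414.
1: 1.330 (Δ0.084)  2: 1.533 (Δ0.119)  3: 1.444 (Δ0.030)  4: 1.403 (Δ0.011)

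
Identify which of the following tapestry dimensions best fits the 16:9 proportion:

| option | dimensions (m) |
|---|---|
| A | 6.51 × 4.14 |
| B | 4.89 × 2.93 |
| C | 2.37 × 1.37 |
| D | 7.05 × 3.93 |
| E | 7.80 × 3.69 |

Target 16:9 ≈ 1.778.
A: 1.572 (Δ0.206)  B: 1.669 (Δ0.109)  C: 1.730 (Δ0.048)  D: 1.794 (Δ0.016)  E: 2.114 (Δ0.336)

D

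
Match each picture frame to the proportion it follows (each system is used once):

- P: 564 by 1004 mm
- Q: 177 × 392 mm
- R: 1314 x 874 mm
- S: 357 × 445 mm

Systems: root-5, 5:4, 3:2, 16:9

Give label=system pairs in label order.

Ratios: P ≈ 1.780; Q ≈ 2.215; R ≈ 1.503; S ≈ 1.246.
Targets: root-5 ≈ 2.236; 5:4 ≈ 1.250; 3:2 ≈ 1.500; 16:9 ≈ 1.778.

P=16:9, Q=root-5, R=3:2, S=5:4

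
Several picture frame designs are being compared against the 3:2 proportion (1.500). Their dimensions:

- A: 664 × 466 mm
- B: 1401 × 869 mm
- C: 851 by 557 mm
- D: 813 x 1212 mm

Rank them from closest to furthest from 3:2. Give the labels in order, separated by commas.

Ratios: A = 664 / 466 ≈ 1.425; B = 1401 / 869 ≈ 1.612; C = 851 / 557 ≈ 1.528; D = 1212 / 813 ≈ 1.491.
|Δ from 1.500|: A 0.075; B 0.112; C 0.028; D 0.009.

D, C, A, B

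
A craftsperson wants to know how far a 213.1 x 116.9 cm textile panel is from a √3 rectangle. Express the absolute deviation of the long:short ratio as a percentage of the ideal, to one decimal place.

Ratio = 213.1 / 116.9 ≈ 1.8229.
Ideal root-3 ≈ 1.7321. |1.8229 − 1.7321| / 1.7321 ≈ 5.24% → 5.2%.

5.2%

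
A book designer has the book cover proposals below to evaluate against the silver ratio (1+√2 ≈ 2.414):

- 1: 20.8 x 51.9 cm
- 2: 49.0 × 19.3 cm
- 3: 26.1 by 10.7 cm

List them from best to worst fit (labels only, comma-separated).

3, 1, 2

1: 51.9/20.8 ≈ 2.495 → |2.495 − 2.414| = 0.081
2: 49.0/19.3 ≈ 2.539 → |2.539 − 2.414| = 0.125
3: 26.1/10.7 ≈ 2.439 → |2.439 − 2.414| = 0.025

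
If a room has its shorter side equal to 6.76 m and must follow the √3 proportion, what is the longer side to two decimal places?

11.71 m

root-3 ≈ 1.73205.
Longer side = 6.76 × 1.73205 ≈ 11.7087 → 11.71 m.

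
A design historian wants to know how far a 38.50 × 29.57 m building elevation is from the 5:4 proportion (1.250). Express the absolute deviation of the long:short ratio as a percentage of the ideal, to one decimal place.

4.2%

Ratio = 38.50 / 29.57 ≈ 1.3020.
Ideal 5:4 = 1.2500. |1.3020 − 1.2500| / 1.2500 ≈ 4.16% → 4.2%.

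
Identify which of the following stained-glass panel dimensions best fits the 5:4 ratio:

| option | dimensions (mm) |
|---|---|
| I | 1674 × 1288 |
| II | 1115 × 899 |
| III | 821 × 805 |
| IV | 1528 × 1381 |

II

Ratios (long/short): I ≈ 1.300; II ≈ 1.240; III ≈ 1.020; IV ≈ 1.106.
5:4 ≈ 1.250; option II is nearest (Δ 0.010).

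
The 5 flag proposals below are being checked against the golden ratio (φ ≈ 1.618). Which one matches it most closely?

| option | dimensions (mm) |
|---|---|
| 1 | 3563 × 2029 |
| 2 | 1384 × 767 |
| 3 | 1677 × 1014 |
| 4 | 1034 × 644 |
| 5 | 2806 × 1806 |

Ratios (long/short): 1 ≈ 1.756; 2 ≈ 1.804; 3 ≈ 1.654; 4 ≈ 1.606; 5 ≈ 1.554.
golden ratio ≈ 1.618; option 4 is nearest (Δ 0.012).

4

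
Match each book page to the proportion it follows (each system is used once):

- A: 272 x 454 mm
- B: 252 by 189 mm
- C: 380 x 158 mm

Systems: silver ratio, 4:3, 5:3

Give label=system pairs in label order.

A=5:3, B=4:3, C=silver ratio

A = 454/272 ≈ 1.669 → 5:3 (1.667)
B = 252/189 ≈ 1.333 → 4:3 (1.333)
C = 380/158 ≈ 2.405 → silver ratio (2.414)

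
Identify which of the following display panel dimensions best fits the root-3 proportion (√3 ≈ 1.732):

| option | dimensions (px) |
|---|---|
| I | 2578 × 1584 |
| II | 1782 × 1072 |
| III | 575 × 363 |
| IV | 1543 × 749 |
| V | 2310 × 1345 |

V

Target root-3 ≈ 1.732.
I: 1.628 (Δ0.104)  II: 1.662 (Δ0.070)  III: 1.584 (Δ0.148)  IV: 2.060 (Δ0.328)  V: 1.717 (Δ0.015)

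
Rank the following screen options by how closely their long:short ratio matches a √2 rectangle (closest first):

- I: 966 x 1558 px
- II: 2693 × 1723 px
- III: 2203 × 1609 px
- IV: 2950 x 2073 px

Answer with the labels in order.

IV, III, II, I

I: 1558/966 ≈ 1.613 → |1.613 − 1.414| = 0.199
II: 2693/1723 ≈ 1.563 → |1.563 − 1.414| = 0.149
III: 2203/1609 ≈ 1.369 → |1.369 − 1.414| = 0.045
IV: 2950/2073 ≈ 1.423 → |1.423 − 1.414| = 0.009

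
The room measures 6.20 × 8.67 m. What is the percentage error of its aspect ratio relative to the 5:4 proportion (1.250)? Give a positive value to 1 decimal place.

Ratio = 8.67 / 6.20 ≈ 1.3984.
Ideal 5:4 = 1.2500. |1.3984 − 1.2500| / 1.2500 ≈ 11.87% → 11.9%.

11.9%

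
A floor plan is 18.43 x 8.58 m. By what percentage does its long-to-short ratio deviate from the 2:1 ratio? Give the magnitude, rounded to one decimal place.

7.4%

Ratio = 18.43 / 8.58 ≈ 2.1480.
Ideal 2:1 = 2.0000. |2.1480 − 2.0000| / 2.0000 ≈ 7.40% → 7.4%.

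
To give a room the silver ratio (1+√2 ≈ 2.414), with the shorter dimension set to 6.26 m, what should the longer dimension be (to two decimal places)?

silver ratio ≈ 2.41421.
Longer side = 6.26 × 2.41421 ≈ 15.1130 → 15.11 m.

15.11 m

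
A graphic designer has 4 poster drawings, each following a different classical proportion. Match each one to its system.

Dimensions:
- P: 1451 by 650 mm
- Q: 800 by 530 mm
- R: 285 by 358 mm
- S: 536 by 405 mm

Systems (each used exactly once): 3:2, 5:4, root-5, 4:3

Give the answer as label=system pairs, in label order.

Ratios: P ≈ 2.232; Q ≈ 1.509; R ≈ 1.256; S ≈ 1.323.
Targets: 3:2 ≈ 1.500; 5:4 ≈ 1.250; root-5 ≈ 2.236; 4:3 ≈ 1.333.

P=root-5, Q=3:2, R=5:4, S=4:3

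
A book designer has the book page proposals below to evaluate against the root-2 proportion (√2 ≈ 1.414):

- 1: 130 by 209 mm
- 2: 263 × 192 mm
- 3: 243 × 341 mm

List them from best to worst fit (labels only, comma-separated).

1: 209/130 ≈ 1.608 → |1.608 − 1.414| = 0.194
2: 263/192 ≈ 1.370 → |1.370 − 1.414| = 0.044
3: 341/243 ≈ 1.403 → |1.403 − 1.414| = 0.011

3, 2, 1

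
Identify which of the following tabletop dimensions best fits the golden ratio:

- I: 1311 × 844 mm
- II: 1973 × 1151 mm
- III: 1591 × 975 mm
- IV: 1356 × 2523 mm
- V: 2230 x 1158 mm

Ratios (long/short): I ≈ 1.553; II ≈ 1.714; III ≈ 1.632; IV ≈ 1.861; V ≈ 1.926.
golden ratio ≈ 1.618; option III is nearest (Δ 0.014).

III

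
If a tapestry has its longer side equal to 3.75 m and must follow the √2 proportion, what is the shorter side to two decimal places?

root-2 ≈ 1.41421.
Shorter side = 3.75 ÷ 1.41421 ≈ 2.6517 → 2.65 m.

2.65 m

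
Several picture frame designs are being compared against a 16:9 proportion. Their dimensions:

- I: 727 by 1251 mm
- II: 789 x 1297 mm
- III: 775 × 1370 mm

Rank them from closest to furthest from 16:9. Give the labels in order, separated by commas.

III, I, II

Ratios: I = 1251 / 727 ≈ 1.721; II = 1297 / 789 ≈ 1.644; III = 1370 / 775 ≈ 1.768.
|Δ from 1.778|: I 0.057; II 0.134; III 0.010.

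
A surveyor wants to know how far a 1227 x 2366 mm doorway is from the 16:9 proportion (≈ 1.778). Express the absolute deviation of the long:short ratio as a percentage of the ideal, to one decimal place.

Ratio = 2366 / 1227 ≈ 1.9283.
Ideal 16:9 ≈ 1.7778. |1.9283 − 1.7778| / 1.7778 ≈ 8.47% → 8.5%.

8.5%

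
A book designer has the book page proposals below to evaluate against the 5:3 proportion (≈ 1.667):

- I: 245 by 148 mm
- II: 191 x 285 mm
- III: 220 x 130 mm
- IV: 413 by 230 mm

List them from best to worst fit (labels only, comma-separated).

I, III, IV, II

I: 245/148 ≈ 1.655 → |1.655 − 1.667| = 0.012
II: 285/191 ≈ 1.492 → |1.492 − 1.667| = 0.175
III: 220/130 ≈ 1.692 → |1.692 − 1.667| = 0.025
IV: 413/230 ≈ 1.796 → |1.796 − 1.667| = 0.129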